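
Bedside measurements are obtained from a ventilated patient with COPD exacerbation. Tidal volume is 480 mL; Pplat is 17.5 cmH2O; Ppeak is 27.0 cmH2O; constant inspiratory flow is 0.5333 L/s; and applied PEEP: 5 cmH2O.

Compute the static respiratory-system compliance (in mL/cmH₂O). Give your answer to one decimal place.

Cstat = Vt / (Pplat − PEEP) = 480 / (17.5 − 5) = 480 / 12.5 = 38.4 mL/cmH2O.

38.4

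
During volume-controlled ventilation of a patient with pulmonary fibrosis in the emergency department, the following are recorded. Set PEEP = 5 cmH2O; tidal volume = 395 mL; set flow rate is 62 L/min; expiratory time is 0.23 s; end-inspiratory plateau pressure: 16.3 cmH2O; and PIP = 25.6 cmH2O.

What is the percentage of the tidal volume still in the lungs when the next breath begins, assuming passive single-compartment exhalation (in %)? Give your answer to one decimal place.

48.1

Flow: 62 L/min ÷ 60 = 1.0333 L/s.
R = (PIP − Pplat)/V̇ = (25.6 − 16.3) / 1.0333 = 9.3/1.0333 = 9.0 cmH2O·s/L.
C = Vt/(Pplat − PEEP) = 395.0 / (16.3 − 5) = 395.0/11.3 = 34.956 mL/cmH2O.
τ = R × C = 9.0 × 0.03496 L/cmH2O = 0.3146 s.
Fraction remaining at end-expiration = e^(−Te/τ) = e^(−0.23/0.3146) = 0.4814 → 48.14%.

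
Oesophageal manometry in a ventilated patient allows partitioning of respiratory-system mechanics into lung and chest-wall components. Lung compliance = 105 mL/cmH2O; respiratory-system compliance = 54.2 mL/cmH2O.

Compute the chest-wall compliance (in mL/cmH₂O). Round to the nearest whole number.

1/Ccw = 1/Crs − 1/CL.
1/Ccw = 1/54.2 − 1/105 = 0.008926.
Ccw = 112.03 mL/cmH2O.

112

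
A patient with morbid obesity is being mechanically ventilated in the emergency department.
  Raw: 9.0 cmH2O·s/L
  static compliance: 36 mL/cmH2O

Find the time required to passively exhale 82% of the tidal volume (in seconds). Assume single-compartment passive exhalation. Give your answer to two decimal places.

0.56

τ = R × C = 9.0 × 36 mL/cmH2O = 9.0 × 0.036 L/cmH2O = 0.324 s.
Exhaled fraction f = 1 − e^(−t/τ) → t = −τ·ln(1 − f) = −0.324·ln(0.18) = 0.5556 s.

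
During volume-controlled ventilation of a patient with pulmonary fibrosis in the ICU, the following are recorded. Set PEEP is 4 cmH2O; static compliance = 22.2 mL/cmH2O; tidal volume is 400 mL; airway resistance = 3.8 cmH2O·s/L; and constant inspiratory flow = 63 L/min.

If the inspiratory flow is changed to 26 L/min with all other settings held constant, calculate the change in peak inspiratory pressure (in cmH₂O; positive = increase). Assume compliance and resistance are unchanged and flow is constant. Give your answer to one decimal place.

-2.3

Flow: 63 L/min ÷ 60 = 1.05 L/s.
New flow: 26 L/min ÷ 60 = 0.4333 L/s.
PIP = Vt/C + R·V̇ + PEEP (constant-flow equation of motion).
Only the resistive term changes: ΔPIP = R × ΔV̇ = 3.8 × (0.4333 − 1.05) = 3.8 × -0.6167 = -2.343 cmH2O.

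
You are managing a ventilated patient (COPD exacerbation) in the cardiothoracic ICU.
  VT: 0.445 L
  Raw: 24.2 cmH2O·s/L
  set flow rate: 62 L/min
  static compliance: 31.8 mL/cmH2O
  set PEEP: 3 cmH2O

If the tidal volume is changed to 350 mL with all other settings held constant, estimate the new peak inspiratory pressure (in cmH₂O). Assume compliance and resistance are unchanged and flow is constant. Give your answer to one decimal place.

39.0

Flow: 62 L/min ÷ 60 = 1.0333 L/s.
PIP = Vt/C + R·V̇ + PEEP (constant-flow equation of motion).
Only the elastic term changes: ΔPIP = ΔVt / C = (350 − 445) / 31.8 = -2.987 cmH2O.
Original PIP = 445/31.8 + 24.2×1.0333 + 3 = 42.0 cmH2O; new PIP = 42.0 + (-2.987) = 39.013 cmH2O.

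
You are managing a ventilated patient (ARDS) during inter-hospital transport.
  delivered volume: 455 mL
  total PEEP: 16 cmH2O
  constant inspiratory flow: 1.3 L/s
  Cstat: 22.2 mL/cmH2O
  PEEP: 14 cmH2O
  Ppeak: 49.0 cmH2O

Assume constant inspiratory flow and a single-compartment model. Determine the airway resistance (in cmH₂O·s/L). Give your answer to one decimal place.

Total PEEP = 16 cmH2O (set 14 + intrinsic 2); this is the baseline alveolar pressure.
Equation of motion (constant flow): PIP = Vt/C + R·V̇ + PEEP.
R·V̇ = PIP − Vt/C − PEEP = 49.0 − 455/22.2 − 16 = 49.0 − 20.495 − 16 = 12.505 cmH2O.
R = 12.505 / 1.3 = 9.619 cmH2O·s/L.

9.6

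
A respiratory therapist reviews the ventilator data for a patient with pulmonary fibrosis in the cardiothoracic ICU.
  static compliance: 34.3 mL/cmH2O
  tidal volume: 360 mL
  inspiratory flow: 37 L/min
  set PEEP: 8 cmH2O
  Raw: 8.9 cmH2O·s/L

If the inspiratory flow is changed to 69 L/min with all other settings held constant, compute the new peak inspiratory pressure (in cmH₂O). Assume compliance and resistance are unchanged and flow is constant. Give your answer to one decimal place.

28.7

Flow: 37 L/min ÷ 60 = 0.6167 L/s.
New flow: 69 L/min ÷ 60 = 1.15 L/s.
PIP = Vt/C + R·V̇ + PEEP (constant-flow equation of motion).
Only the resistive term changes: ΔPIP = R × ΔV̇ = 8.9 × (1.15 − 0.6167) = 8.9 × 0.5333 = 4.746 cmH2O.
Original PIP = 360/34.3 + 8.9×0.6167 + 8 = 23.984 cmH2O; new PIP = 23.984 + (4.746) = 28.73 cmH2O.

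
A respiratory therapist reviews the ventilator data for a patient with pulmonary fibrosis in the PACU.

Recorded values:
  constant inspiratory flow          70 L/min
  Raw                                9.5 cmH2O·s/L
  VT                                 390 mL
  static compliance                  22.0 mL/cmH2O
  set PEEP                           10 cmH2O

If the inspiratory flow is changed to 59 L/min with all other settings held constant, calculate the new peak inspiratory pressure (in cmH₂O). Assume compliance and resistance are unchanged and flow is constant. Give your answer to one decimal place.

Flow: 70 L/min ÷ 60 = 1.1667 L/s.
New flow: 59 L/min ÷ 60 = 0.9833 L/s.
PIP = Vt/C + R·V̇ + PEEP (constant-flow equation of motion).
Only the resistive term changes: ΔPIP = R × ΔV̇ = 9.5 × (0.9833 − 1.1667) = 9.5 × -0.1834 = -1.742 cmH2O.
Original PIP = 390/22.0 + 9.5×1.1667 + 10 = 38.811 cmH2O; new PIP = 38.811 + (-1.742) = 37.069 cmH2O.

37.1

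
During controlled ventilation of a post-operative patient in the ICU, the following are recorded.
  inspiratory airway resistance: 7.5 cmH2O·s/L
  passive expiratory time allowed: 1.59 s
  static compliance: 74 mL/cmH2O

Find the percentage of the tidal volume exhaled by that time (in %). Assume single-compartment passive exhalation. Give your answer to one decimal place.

τ = R × C = 7.5 × 74 mL/cmH2O = 7.5 × 0.074 L/cmH2O = 0.555 s.
Passive exhalation: V(t)/V₀ = e^(−t/τ) = e^(−1.59/0.555) = 0.05699.
Fraction exhaled = 1 − 0.05699 = 0.943 → 94.3%.

94.3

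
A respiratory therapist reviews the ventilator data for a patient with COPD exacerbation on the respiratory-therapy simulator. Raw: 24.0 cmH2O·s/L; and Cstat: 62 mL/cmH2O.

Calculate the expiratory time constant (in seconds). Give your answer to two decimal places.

τ = R × C = 24.0 × 62 mL/cmH2O = 24.0 × 0.062 L/cmH2O = 1.488 s.

1.49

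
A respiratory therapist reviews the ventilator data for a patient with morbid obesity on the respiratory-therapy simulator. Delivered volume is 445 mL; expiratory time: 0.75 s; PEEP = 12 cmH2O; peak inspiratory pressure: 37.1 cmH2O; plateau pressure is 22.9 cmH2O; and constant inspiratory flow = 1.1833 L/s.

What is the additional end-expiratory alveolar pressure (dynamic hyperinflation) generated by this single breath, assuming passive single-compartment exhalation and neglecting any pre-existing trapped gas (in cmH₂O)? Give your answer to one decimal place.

R = (PIP − Pplat)/V̇ = (37.1 − 22.9) / 1.1833 = 14.2/1.1833 = 12.0 cmH2O·s/L.
C = Vt/(Pplat − PEEP) = 445.0 / (22.9 − 12) = 445.0/10.9 = 40.826 mL/cmH2O.
τ = R × C = 12.0 × 0.04083 L/cmH2O = 0.49 s.
Fraction remaining = e^(−Te/τ) = e^(−0.75/0.49) = 0.2164; trapped volume = 445.0 × 0.2164 = 96.298 mL.
Additional alveolar pressure from trapping ≈ V_trapped / C = 96.298 / 40.826 = 2.359 cmH2O.

2.4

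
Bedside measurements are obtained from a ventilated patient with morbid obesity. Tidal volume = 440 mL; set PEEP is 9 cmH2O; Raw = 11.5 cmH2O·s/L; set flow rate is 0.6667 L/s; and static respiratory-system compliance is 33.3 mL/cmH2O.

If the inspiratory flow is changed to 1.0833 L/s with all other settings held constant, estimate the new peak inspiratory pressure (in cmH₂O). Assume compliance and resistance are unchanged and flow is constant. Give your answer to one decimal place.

PIP = Vt/C + R·V̇ + PEEP (constant-flow equation of motion).
Only the resistive term changes: ΔPIP = R × ΔV̇ = 11.5 × (1.0833 − 0.6667) = 11.5 × 0.4166 = 4.791 cmH2O.
Original PIP = 440/33.3 + 11.5×0.6667 + 9 = 29.88 cmH2O; new PIP = 29.88 + (4.791) = 34.671 cmH2O.

34.7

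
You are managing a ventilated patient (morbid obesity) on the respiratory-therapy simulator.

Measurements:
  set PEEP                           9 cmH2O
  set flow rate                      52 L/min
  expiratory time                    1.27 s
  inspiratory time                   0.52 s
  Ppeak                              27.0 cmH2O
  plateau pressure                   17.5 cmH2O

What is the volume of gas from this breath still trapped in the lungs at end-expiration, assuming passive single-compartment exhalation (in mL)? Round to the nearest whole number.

Flow: 52 L/min ÷ 60 = 0.8667 L/s.
Vt = flow × Ti = 0.8667 L/s × 0.52 s × 1000 mL/L = 450.68 mL.
R = (PIP − Pplat)/V̇ = (27.0 − 17.5) / 0.8667 = 9.5/0.8667 = 10.961 cmH2O·s/L.
C = Vt/(Pplat − PEEP) = 450.68 / (17.5 − 9) = 450.68/8.5 = 53.021 mL/cmH2O.
τ = R × C = 10.961 × 0.05302 L/cmH2O = 0.5812 s.
Fraction remaining = e^(−Te/τ) = e^(−1.27/0.5812) = 0.1125.
Trapped volume = 450.68 × 0.1125 = 50.702 mL.

51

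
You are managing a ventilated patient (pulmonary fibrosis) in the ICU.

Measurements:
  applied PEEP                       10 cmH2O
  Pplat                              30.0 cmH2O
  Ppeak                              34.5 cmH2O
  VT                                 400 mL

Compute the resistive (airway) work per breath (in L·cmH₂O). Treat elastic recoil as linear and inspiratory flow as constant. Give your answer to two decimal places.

With constant inspiratory flow the resistive pressure is constant at PIP − Pplat = 34.5 − 30.0 = 4.5 cmH2O, so resistive work = 4.5 × 0.400 = 1.8 L·cmH2O.

1.80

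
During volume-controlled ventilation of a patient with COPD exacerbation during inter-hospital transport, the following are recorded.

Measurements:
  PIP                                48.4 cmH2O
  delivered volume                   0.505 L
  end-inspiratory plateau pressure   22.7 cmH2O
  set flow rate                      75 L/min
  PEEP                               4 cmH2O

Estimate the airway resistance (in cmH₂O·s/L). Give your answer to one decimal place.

Flow: 75 L/min ÷ 60 = 1.25 L/s.
Raw = (PIP − Pplat) / flow = (48.4 − 22.7) / 1.25 = 25.7 / 1.25 = 20.56 cmH2O·s/L.

20.6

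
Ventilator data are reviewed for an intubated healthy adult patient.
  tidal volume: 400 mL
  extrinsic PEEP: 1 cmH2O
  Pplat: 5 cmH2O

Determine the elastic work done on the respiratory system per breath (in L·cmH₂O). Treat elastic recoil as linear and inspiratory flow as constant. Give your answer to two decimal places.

0.80

Elastic work ≈ ½ × (Pplat − PEEP) × Vt = 0.5 × (5 − 1) × 0.400 L = 0.5 × 4.0 × 0.400 = 0.8 L·cmH2O.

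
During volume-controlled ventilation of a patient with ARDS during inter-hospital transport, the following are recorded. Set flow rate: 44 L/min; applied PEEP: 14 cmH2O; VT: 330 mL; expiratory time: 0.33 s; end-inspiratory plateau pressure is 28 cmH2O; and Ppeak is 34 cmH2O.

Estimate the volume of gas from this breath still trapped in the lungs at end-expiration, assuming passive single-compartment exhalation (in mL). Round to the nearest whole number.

Flow: 44 L/min ÷ 60 = 0.7333 L/s.
R = (PIP − Pplat)/V̇ = (34 − 28) / 0.7333 = 6.0/0.7333 = 8.182 cmH2O·s/L.
C = Vt/(Pplat − PEEP) = 330.0 / (28 − 14) = 330.0/14.0 = 23.571 mL/cmH2O.
τ = R × C = 8.182 × 0.02357 L/cmH2O = 0.1928 s.
Fraction remaining = e^(−Te/τ) = e^(−0.33/0.1928) = 0.1806.
Trapped volume = 330.0 × 0.1806 = 59.598 mL.

60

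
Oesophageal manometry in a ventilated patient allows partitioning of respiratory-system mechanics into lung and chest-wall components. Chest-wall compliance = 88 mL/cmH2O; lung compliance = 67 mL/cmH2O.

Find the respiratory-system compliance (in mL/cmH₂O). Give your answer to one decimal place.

Lung and chest wall are elastances in series: 1/Crs = 1/CL + 1/Ccw.
1/Crs = 1/67 + 1/88 = 0.02629.
Crs = 38.037 mL/cmH2O.

38.0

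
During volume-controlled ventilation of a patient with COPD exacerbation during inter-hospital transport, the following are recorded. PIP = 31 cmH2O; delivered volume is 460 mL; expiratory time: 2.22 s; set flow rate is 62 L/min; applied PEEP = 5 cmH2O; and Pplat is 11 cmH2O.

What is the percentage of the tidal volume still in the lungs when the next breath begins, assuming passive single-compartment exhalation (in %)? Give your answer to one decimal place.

Flow: 62 L/min ÷ 60 = 1.0333 L/s.
R = (PIP − Pplat)/V̇ = (31 − 11) / 1.0333 = 20.0/1.0333 = 19.355 cmH2O·s/L.
C = Vt/(Pplat − PEEP) = 460.0 / (11 − 5) = 460.0/6.0 = 76.667 mL/cmH2O.
τ = R × C = 19.355 × 0.07667 L/cmH2O = 1.484 s.
Fraction remaining at end-expiration = e^(−Te/τ) = e^(−2.22/1.484) = 0.224 → 22.4%.

22.4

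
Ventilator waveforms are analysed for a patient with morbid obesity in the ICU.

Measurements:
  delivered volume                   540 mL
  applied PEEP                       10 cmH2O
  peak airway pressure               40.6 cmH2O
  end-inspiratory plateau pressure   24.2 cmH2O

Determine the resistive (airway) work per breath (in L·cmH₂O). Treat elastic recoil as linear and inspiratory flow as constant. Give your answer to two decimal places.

With constant inspiratory flow the resistive pressure is constant at PIP − Pplat = 40.6 − 24.2 = 16.4 cmH2O, so resistive work = 16.4 × 0.540 = 8.856 L·cmH2O.

8.86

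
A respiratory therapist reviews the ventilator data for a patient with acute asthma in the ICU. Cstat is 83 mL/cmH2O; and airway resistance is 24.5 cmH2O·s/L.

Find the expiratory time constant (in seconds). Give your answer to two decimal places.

τ = R × C = 24.5 × 83 mL/cmH2O = 24.5 × 0.083 L/cmH2O = 2.034 s.

2.03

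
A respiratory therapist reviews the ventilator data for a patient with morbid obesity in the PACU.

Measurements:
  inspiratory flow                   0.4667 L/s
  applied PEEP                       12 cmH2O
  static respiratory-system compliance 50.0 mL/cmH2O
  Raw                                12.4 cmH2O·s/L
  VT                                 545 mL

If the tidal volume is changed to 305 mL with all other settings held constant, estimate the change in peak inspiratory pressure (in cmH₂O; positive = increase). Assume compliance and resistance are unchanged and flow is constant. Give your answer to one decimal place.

PIP = Vt/C + R·V̇ + PEEP (constant-flow equation of motion).
Only the elastic term changes: ΔPIP = ΔVt / C = (305 − 545) / 50.0 = -4.8 cmH2O.

-4.8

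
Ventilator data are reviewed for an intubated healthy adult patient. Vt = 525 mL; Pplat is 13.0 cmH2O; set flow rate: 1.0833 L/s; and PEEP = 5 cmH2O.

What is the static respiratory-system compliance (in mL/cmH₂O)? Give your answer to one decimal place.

Cstat = Vt / (Pplat − PEEP) = 525 / (13.0 − 5) = 525 / 8.0 = 65.625 mL/cmH2O.

65.6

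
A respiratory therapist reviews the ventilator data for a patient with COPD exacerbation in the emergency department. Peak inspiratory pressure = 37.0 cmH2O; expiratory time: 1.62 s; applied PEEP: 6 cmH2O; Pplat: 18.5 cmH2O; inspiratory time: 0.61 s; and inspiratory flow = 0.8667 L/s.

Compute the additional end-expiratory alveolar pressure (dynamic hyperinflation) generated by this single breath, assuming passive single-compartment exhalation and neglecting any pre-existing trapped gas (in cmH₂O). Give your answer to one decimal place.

Vt = flow × Ti = 0.8667 L/s × 0.61 s × 1000 mL/L = 528.69 mL.
R = (PIP − Pplat)/V̇ = (37.0 − 18.5) / 0.8667 = 18.5/0.8667 = 21.345 cmH2O·s/L.
C = Vt/(Pplat − PEEP) = 528.69 / (18.5 − 6) = 528.69/12.5 = 42.295 mL/cmH2O.
τ = R × C = 21.345 × 0.0423 L/cmH2O = 0.9029 s.
Fraction remaining = e^(−Te/τ) = e^(−1.62/0.9029) = 0.1663; trapped volume = 528.69 × 0.1663 = 87.921 mL.
Additional alveolar pressure from trapping ≈ V_trapped / C = 87.921 / 42.295 = 2.079 cmH2O.

2.1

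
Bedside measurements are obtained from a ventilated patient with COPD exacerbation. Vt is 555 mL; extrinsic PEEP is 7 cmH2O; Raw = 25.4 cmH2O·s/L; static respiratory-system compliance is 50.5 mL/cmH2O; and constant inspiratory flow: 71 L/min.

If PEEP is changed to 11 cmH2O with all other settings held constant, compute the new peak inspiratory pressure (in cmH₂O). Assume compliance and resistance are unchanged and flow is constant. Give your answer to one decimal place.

Flow: 71 L/min ÷ 60 = 1.1833 L/s.
PIP = Vt/C + R·V̇ + PEEP (constant-flow equation of motion).
Only the baseline term changes: ΔPIP = ΔPEEP = 11 − 7 = 4.0 cmH2O.
Original PIP = 555/50.5 + 25.4×1.1833 + 7 = 48.046 cmH2O; new PIP = 48.046 + (4.0) = 52.046 cmH2O.

52.0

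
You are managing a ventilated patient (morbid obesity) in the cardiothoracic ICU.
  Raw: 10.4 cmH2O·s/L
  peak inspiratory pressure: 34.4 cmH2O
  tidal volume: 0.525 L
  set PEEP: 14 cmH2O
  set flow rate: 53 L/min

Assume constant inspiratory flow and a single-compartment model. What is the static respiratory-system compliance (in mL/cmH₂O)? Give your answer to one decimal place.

46.8

Flow: 53 L/min ÷ 60 = 0.8833 L/s.
Equation of motion (constant flow): PIP = Vt/C + R·V̇ + PEEP.
Vt/C = PIP − R·V̇ − PEEP = 34.4 − 10.4×0.8833 − 14 = 34.4 − 9.186 − 14 = 11.214 cmH2O.
C = Vt / 11.214 = 525 / 11.214 = 46.816 mL/cmH2O.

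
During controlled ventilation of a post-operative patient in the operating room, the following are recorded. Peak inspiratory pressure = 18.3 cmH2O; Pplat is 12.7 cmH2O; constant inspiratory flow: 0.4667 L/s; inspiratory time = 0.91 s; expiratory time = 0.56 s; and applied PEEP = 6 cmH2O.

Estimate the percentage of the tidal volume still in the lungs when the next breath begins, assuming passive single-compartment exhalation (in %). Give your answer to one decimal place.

47.9

Vt = flow × Ti = 0.4667 L/s × 0.91 s × 1000 mL/L = 424.7 mL.
R = (PIP − Pplat)/V̇ = (18.3 − 12.7) / 0.4667 = 5.6/0.4667 = 11.999 cmH2O·s/L.
C = Vt/(Pplat − PEEP) = 424.7 / (12.7 − 6) = 424.7/6.7 = 63.388 mL/cmH2O.
τ = R × C = 11.999 × 0.06339 L/cmH2O = 0.7606 s.
Fraction remaining at end-expiration = e^(−Te/τ) = e^(−0.56/0.7606) = 0.4789 → 47.89%.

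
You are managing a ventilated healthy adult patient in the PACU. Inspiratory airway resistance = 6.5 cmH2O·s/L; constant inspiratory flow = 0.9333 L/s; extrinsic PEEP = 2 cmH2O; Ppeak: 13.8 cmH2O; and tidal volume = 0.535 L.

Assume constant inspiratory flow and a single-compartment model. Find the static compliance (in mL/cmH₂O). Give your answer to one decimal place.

93.3

Equation of motion (constant flow): PIP = Vt/C + R·V̇ + PEEP.
Vt/C = PIP − R·V̇ − PEEP = 13.8 − 6.5×0.9333 − 2 = 13.8 − 6.066 − 2 = 5.734 cmH2O.
C = Vt / 5.734 = 535 / 5.734 = 93.303 mL/cmH2O.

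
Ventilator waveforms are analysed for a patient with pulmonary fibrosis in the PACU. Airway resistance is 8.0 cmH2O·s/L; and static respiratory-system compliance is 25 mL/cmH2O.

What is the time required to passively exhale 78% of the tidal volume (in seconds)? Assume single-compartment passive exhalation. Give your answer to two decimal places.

τ = R × C = 8.0 × 25 mL/cmH2O = 8.0 × 0.025 L/cmH2O = 0.2 s.
Exhaled fraction f = 1 − e^(−t/τ) → t = −τ·ln(1 − f) = −0.2·ln(0.22) = 0.3028 s.

0.30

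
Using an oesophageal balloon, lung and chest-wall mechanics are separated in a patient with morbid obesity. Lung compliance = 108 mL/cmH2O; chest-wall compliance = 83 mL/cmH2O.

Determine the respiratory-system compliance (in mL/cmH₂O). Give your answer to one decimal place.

Lung and chest wall are elastances in series: 1/Crs = 1/CL + 1/Ccw.
1/Crs = 1/108 + 1/83 = 0.02131.
Crs = 46.926 mL/cmH2O.

46.9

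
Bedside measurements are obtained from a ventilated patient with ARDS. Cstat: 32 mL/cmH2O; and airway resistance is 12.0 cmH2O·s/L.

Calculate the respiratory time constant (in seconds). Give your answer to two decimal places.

0.38

τ = R × C = 12.0 × 32 mL/cmH2O = 12.0 × 0.032 L/cmH2O = 0.384 s.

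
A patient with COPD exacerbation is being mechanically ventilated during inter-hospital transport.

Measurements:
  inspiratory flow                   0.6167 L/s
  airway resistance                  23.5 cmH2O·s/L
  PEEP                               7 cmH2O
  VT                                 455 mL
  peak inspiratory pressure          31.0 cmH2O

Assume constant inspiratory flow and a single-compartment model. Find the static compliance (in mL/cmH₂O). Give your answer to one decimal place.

47.9

Equation of motion (constant flow): PIP = Vt/C + R·V̇ + PEEP.
Vt/C = PIP − R·V̇ − PEEP = 31.0 − 23.5×0.6167 − 7 = 31.0 − 14.492 − 7 = 9.508 cmH2O.
C = Vt / 9.508 = 455 / 9.508 = 47.854 mL/cmH2O.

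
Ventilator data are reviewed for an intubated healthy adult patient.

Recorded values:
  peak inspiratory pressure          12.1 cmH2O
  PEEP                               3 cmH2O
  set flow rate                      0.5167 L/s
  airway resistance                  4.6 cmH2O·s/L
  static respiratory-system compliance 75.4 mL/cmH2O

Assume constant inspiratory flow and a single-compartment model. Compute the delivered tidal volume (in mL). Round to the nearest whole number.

Equation of motion (constant flow): PIP = Vt/C + R·V̇ + PEEP.
Vt/C = PIP − R·V̇ − PEEP = 12.1 − 2.377 − 3 = 6.723 cmH2O.
Vt = C × 6.723 = 75.4 × 6.723 = 506.91 mL.

507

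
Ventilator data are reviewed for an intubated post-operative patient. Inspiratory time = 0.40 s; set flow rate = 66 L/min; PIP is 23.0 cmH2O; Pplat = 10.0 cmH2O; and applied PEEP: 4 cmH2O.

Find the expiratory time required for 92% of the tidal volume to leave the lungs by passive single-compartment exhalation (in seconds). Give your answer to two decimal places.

Flow: 66 L/min ÷ 60 = 1.1 L/s.
Vt = flow × Ti = 1.1 L/s × 0.40 s × 1000 mL/L = 440.0 mL.
R = (PIP − Pplat)/V̇ = (23.0 − 10.0) / 1.1 = 13.0/1.1 = 11.818 cmH2O·s/L.
C = Vt/(Pplat − PEEP) = 440.0 / (10.0 − 4) = 440.0/6.0 = 73.333 mL/cmH2O.
τ = R × C = 11.818 × 0.07333 L/cmH2O = 0.8666 s.
t = −τ·ln(1 − 0.92) = −0.8666·ln(0.08) = 2.189 s.

2.19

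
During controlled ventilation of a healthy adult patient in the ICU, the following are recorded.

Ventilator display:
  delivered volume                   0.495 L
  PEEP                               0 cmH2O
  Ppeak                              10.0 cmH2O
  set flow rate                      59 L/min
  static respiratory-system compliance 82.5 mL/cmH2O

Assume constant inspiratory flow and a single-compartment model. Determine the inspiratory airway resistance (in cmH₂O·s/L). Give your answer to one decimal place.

Flow: 59 L/min ÷ 60 = 0.9833 L/s.
Equation of motion (constant flow): PIP = Vt/C + R·V̇ + PEEP.
R·V̇ = PIP − Vt/C − PEEP = 10.0 − 495/82.5 − 0 = 10.0 − 6.0 − 0 = 4.0 cmH2O.
R = 4.0 / 0.9833 = 4.068 cmH2O·s/L.

4.1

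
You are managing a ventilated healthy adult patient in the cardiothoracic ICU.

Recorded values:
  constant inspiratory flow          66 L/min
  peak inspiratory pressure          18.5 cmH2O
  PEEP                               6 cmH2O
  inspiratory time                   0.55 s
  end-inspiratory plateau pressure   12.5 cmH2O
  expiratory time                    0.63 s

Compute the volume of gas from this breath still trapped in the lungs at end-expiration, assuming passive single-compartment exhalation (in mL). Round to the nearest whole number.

Flow: 66 L/min ÷ 60 = 1.1 L/s.
Vt = flow × Ti = 1.1 L/s × 0.55 s × 1000 mL/L = 605.0 mL.
R = (PIP − Pplat)/V̇ = (18.5 − 12.5) / 1.1 = 6.0/1.1 = 5.455 cmH2O·s/L.
C = Vt/(Pplat − PEEP) = 605.0 / (12.5 − 6) = 605.0/6.5 = 93.077 mL/cmH2O.
τ = R × C = 5.455 × 0.09308 L/cmH2O = 0.5078 s.
Fraction remaining = e^(−Te/τ) = e^(−0.63/0.5078) = 0.2892.
Trapped volume = 605.0 × 0.2892 = 174.97 mL.

175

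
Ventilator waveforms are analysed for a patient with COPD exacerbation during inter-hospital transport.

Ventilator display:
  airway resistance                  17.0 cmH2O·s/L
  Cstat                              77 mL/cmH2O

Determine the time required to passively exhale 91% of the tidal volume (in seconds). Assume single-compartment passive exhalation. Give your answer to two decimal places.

3.15

τ = R × C = 17.0 × 77 mL/cmH2O = 17.0 × 0.077 L/cmH2O = 1.309 s.
Exhaled fraction f = 1 − e^(−t/τ) → t = −τ·ln(1 − f) = −1.309·ln(0.09) = 3.152 s.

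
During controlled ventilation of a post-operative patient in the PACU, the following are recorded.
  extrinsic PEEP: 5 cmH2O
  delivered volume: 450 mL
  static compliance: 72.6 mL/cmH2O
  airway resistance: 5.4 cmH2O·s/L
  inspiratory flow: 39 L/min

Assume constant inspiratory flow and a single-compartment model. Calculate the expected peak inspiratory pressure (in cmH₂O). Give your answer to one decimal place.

Flow: 39 L/min ÷ 60 = 0.65 L/s.
Equation of motion (constant flow): PIP = Vt/C + R·V̇ + PEEP.
PIP = 450/72.6 + 5.4×0.65 + 5 = 6.198 + 3.51 + 5 = 14.708 cmH2O.

14.7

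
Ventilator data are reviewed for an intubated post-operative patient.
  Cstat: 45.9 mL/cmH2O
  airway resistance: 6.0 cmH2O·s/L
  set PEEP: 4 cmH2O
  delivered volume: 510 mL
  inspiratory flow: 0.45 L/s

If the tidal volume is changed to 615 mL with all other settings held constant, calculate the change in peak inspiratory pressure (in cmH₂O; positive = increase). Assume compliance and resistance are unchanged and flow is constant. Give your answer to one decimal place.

2.3

PIP = Vt/C + R·V̇ + PEEP (constant-flow equation of motion).
Only the elastic term changes: ΔPIP = ΔVt / C = (615 − 510) / 45.9 = 2.288 cmH2O.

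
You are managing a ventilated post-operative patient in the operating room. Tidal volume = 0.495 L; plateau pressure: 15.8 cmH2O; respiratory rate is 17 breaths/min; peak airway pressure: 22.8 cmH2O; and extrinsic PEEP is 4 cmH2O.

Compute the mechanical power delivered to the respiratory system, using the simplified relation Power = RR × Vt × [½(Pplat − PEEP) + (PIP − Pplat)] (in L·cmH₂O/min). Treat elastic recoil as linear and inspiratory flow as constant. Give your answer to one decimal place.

Per-breath work = Vt × [½(Pplat−PEEP) + (PIP−Pplat)] = 0.495 × [0.5×11.8 + 7.0] = 0.495 × 12.9 = 6.386 L·cmH2O.
Power = 17 × 6.386 = 108.56 L·cmH2O/min.

108.6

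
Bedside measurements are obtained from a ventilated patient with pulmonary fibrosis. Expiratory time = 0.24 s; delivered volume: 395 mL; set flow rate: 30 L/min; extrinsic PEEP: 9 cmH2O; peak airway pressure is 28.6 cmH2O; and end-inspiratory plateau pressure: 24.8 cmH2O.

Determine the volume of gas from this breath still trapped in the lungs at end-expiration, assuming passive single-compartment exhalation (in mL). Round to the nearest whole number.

112

Flow: 30 L/min ÷ 60 = 0.5 L/s.
R = (PIP − Pplat)/V̇ = (28.6 − 24.8) / 0.5 = 3.8/0.5 = 7.6 cmH2O·s/L.
C = Vt/(Pplat − PEEP) = 395.0 / (24.8 − 9) = 395.0/15.8 = 25.0 mL/cmH2O.
τ = R × C = 7.6 × 0.025 L/cmH2O = 0.19 s.
Fraction remaining = e^(−Te/τ) = e^(−0.24/0.19) = 0.2828.
Trapped volume = 395.0 × 0.2828 = 111.71 mL.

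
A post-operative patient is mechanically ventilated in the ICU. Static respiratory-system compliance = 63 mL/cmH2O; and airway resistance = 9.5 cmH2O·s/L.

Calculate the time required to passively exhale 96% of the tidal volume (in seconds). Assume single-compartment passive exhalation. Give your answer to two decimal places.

τ = R × C = 9.5 × 63 mL/cmH2O = 9.5 × 0.063 L/cmH2O = 0.5985 s.
Exhaled fraction f = 1 − e^(−t/τ) → t = −τ·ln(1 − f) = −0.5985·ln(0.04) = 1.926 s.

1.93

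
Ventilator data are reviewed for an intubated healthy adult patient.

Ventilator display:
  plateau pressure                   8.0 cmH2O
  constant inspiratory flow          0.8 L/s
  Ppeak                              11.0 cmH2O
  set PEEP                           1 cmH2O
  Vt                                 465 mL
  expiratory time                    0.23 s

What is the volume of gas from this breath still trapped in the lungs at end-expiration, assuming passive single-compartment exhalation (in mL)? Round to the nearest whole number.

185

R = (PIP − Pplat)/V̇ = (11.0 − 8.0) / 0.8 = 3.0/0.8 = 3.75 cmH2O·s/L.
C = Vt/(Pplat − PEEP) = 465.0 / (8.0 − 1) = 465.0/7.0 = 66.429 mL/cmH2O.
τ = R × C = 3.75 × 0.06643 L/cmH2O = 0.2491 s.
Fraction remaining = e^(−Te/τ) = e^(−0.23/0.2491) = 0.3972.
Trapped volume = 465.0 × 0.3972 = 184.7 mL.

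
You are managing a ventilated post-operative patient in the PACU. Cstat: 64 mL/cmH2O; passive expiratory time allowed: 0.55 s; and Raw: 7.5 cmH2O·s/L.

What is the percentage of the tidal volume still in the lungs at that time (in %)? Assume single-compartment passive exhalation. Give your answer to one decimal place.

31.8

τ = R × C = 7.5 × 64 mL/cmH2O = 7.5 × 0.064 L/cmH2O = 0.48 s.
Passive exhalation: V(t)/V₀ = e^(−t/τ) = e^(−0.55/0.48) = 0.318.
Fraction remaining = 0.318 → 31.8%.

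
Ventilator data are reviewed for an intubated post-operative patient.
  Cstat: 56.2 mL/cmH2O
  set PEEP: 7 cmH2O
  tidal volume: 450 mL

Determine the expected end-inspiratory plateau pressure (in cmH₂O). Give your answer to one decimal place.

Pplat = PEEP + Vt / Cstat = 7 + 450 / 56.2 = 7 + 8.007 = 15.007 cmH2O.

15.0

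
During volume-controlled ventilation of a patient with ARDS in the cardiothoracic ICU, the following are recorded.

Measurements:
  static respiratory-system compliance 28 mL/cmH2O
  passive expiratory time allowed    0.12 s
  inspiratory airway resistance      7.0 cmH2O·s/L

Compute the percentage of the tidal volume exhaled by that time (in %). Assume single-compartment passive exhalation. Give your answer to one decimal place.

45.8

τ = R × C = 7.0 × 28 mL/cmH2O = 7.0 × 0.028 L/cmH2O = 0.196 s.
Passive exhalation: V(t)/V₀ = e^(−t/τ) = e^(−0.12/0.196) = 0.5421.
Fraction exhaled = 1 − 0.5421 = 0.4579 → 45.79%.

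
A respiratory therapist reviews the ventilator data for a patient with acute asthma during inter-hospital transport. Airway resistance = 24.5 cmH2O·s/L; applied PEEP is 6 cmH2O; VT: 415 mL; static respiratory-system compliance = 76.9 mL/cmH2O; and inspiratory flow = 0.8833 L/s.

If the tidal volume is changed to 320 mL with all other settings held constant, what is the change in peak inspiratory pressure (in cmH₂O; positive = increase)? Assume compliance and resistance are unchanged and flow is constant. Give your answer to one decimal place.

-1.2

PIP = Vt/C + R·V̇ + PEEP (constant-flow equation of motion).
Only the elastic term changes: ΔPIP = ΔVt / C = (320 − 415) / 76.9 = -1.235 cmH2O.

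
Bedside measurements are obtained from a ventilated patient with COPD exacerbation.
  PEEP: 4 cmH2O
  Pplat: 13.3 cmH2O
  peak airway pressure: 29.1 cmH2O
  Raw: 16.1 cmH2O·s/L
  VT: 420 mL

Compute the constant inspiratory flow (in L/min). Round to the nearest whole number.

flow = (PIP − Pplat) / Raw = (29.1 − 13.3) / 16.1 = 0.9814 L/s × 60 = 58.884 L/min.

59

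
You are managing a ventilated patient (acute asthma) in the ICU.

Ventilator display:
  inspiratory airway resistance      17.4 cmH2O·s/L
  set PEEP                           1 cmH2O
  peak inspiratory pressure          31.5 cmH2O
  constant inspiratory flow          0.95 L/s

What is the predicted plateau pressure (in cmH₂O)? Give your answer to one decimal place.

15.0

Pplat = PIP − Raw × flow = 31.5 − 17.4 × 0.95 = 31.5 − 16.53 = 14.97 cmH2O.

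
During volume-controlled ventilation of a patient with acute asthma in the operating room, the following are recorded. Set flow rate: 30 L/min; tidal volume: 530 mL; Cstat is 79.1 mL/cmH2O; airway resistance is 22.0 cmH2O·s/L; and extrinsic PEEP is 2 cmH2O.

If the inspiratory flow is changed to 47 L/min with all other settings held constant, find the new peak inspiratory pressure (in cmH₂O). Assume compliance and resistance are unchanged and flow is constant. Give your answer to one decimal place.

Flow: 30 L/min ÷ 60 = 0.5 L/s.
New flow: 47 L/min ÷ 60 = 0.7833 L/s.
PIP = Vt/C + R·V̇ + PEEP (constant-flow equation of motion).
Only the resistive term changes: ΔPIP = R × ΔV̇ = 22.0 × (0.7833 − 0.5) = 22.0 × 0.2833 = 6.233 cmH2O.
Original PIP = 530/79.1 + 22.0×0.5 + 2 = 19.7 cmH2O; new PIP = 19.7 + (6.233) = 25.933 cmH2O.

25.9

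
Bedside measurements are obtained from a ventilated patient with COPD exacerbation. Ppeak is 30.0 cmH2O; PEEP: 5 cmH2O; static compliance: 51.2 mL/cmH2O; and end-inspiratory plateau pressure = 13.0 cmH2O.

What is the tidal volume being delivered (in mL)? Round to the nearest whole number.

Vt = Cstat × (Pplat − PEEP) = 51.2 × (13.0 − 5) = 51.2 × 8.0 = 409.6 mL.

410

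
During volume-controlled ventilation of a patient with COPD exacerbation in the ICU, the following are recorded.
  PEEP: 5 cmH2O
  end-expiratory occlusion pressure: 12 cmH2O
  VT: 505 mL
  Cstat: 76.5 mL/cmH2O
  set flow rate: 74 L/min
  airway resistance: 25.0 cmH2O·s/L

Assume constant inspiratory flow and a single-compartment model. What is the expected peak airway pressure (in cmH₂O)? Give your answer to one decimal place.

Flow: 74 L/min ÷ 60 = 1.2333 L/s.
Total PEEP = 12 cmH2O (set 5 + intrinsic 7); this is the baseline alveolar pressure.
Equation of motion (constant flow): PIP = Vt/C + R·V̇ + PEEP.
PIP = 505/76.5 + 25.0×1.2333 + 12 = 6.601 + 30.833 + 12 = 49.434 cmH2O.

49.4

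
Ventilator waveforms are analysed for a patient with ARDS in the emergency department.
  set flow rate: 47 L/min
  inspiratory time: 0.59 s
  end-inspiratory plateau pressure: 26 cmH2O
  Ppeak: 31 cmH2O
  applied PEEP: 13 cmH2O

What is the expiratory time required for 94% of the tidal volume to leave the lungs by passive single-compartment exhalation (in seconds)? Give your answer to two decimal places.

Flow: 47 L/min ÷ 60 = 0.7833 L/s.
Vt = flow × Ti = 0.7833 L/s × 0.59 s × 1000 mL/L = 462.15 mL.
R = (PIP − Pplat)/V̇ = (31 − 26) / 0.7833 = 5.0/0.7833 = 6.383 cmH2O·s/L.
C = Vt/(Pplat − PEEP) = 462.15 / (26 − 13) = 462.15/13.0 = 35.55 mL/cmH2O.
τ = R × C = 6.383 × 0.03555 L/cmH2O = 0.2269 s.
t = −τ·ln(1 − 0.94) = −0.2269·ln(0.06) = 0.6384 s.

0.64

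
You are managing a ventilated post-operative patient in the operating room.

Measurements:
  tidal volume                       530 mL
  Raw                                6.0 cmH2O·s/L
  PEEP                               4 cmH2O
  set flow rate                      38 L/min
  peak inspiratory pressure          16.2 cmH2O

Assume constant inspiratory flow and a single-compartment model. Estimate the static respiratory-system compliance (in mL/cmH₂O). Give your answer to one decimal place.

Flow: 38 L/min ÷ 60 = 0.6333 L/s.
Equation of motion (constant flow): PIP = Vt/C + R·V̇ + PEEP.
Vt/C = PIP − R·V̇ − PEEP = 16.2 − 6.0×0.6333 − 4 = 16.2 − 3.8 − 4 = 8.4 cmH2O.
C = Vt / 8.4 = 530 / 8.4 = 63.095 mL/cmH2O.

63.1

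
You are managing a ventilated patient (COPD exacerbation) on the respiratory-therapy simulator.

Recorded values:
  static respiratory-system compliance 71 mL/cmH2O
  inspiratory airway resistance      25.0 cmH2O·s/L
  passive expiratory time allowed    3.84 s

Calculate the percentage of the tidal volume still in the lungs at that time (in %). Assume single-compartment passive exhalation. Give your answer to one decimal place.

τ = R × C = 25.0 × 71 mL/cmH2O = 25.0 × 0.071 L/cmH2O = 1.775 s.
Passive exhalation: V(t)/V₀ = e^(−t/τ) = e^(−3.84/1.775) = 0.1149.
Fraction remaining = 0.1149 → 11.49%.

11.5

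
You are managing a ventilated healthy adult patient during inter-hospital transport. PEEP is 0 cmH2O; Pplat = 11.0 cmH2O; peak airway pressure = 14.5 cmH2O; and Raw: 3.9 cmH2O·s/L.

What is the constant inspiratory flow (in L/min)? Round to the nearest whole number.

flow = (PIP − Pplat) / Raw = (14.5 − 11.0) / 3.9 = 0.8974 L/s × 60 = 53.844 L/min.

54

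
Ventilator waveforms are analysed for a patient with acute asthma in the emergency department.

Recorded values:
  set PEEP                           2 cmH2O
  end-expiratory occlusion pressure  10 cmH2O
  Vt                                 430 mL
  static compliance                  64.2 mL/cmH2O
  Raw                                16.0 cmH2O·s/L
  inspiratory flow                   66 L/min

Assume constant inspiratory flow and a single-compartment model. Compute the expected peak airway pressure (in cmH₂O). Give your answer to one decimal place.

Flow: 66 L/min ÷ 60 = 1.1 L/s.
Total PEEP = 10 cmH2O (set 2 + intrinsic 8); this is the baseline alveolar pressure.
Equation of motion (constant flow): PIP = Vt/C + R·V̇ + PEEP.
PIP = 430/64.2 + 16.0×1.1 + 10 = 6.698 + 17.6 + 10 = 34.298 cmH2O.

34.3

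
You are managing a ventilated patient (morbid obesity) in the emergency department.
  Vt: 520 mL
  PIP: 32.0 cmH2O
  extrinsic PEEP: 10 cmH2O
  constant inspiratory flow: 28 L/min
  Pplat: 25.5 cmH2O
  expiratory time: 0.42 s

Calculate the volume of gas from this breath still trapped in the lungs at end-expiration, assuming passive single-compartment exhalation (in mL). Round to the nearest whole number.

212

Flow: 28 L/min ÷ 60 = 0.4667 L/s.
R = (PIP − Pplat)/V̇ = (32.0 − 25.5) / 0.4667 = 6.5/0.4667 = 13.928 cmH2O·s/L.
C = Vt/(Pplat − PEEP) = 520.0 / (25.5 − 10) = 520.0/15.5 = 33.548 mL/cmH2O.
τ = R × C = 13.928 × 0.03355 L/cmH2O = 0.4673 s.
Fraction remaining = e^(−Te/τ) = e^(−0.42/0.4673) = 0.4071.
Trapped volume = 520.0 × 0.4071 = 211.69 mL.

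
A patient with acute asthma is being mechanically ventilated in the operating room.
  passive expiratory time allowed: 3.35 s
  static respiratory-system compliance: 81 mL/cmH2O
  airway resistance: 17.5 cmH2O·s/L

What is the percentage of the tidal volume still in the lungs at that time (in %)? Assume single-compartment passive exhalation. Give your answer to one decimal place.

τ = R × C = 17.5 × 81 mL/cmH2O = 17.5 × 0.081 L/cmH2O = 1.418 s.
Passive exhalation: V(t)/V₀ = e^(−t/τ) = e^(−3.35/1.418) = 0.09419.
Fraction remaining = 0.09419 → 9.419%.

9.4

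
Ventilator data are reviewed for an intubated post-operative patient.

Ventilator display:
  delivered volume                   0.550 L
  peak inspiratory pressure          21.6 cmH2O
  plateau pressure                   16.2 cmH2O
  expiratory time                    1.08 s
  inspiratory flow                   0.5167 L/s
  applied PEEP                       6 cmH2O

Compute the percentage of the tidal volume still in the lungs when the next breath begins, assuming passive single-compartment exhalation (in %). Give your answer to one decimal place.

R = (PIP − Pplat)/V̇ = (21.6 − 16.2) / 0.5167 = 5.4/0.5167 = 10.451 cmH2O·s/L.
C = Vt/(Pplat − PEEP) = 550.0 / (16.2 − 6) = 550.0/10.2 = 53.922 mL/cmH2O.
τ = R × C = 10.451 × 0.05392 L/cmH2O = 0.5635 s.
Fraction remaining at end-expiration = e^(−Te/τ) = e^(−1.08/0.5635) = 0.1471 → 14.71%.

14.7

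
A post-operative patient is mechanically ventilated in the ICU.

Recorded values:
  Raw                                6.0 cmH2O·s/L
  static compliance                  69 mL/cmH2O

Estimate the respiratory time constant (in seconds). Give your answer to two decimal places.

0.41

τ = R × C = 6.0 × 69 mL/cmH2O = 6.0 × 0.069 L/cmH2O = 0.414 s.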